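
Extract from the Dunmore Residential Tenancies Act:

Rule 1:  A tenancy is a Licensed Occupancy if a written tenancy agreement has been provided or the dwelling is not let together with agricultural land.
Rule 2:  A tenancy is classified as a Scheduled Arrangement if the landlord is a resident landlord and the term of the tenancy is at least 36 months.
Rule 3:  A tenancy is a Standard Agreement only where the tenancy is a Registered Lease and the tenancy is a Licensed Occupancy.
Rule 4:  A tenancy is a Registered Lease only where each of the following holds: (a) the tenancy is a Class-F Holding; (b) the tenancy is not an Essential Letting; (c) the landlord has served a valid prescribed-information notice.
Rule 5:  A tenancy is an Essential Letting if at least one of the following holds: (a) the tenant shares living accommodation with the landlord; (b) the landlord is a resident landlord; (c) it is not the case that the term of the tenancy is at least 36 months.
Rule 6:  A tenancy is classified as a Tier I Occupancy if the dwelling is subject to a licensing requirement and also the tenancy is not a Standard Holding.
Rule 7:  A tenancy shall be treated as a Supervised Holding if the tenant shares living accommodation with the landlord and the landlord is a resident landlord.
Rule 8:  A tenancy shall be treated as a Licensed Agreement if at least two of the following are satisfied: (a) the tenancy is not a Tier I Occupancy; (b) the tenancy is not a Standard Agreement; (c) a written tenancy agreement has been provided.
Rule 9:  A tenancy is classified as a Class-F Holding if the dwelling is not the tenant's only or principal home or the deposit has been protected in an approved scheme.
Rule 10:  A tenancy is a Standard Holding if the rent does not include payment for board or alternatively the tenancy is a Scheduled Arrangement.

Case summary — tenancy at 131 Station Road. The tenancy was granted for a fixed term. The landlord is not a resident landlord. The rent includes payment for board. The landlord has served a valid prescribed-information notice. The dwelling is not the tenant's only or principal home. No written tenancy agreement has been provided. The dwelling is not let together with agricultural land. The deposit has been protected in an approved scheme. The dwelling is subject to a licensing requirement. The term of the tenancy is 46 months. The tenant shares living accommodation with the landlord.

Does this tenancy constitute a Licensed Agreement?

No

rule 2 — Scheduled Arrangement: [the landlord is a resident landlord? no] AND [term of the tenancy: 46 months ≥ 36 months? yes] → not satisfied.
rule 10 — Standard Holding: [the rent does not include payment for board? no] OR [Scheduled Arrangement (rule 2)? no] → not satisfied.
rule 6 — Tier I Occupancy: [the dwelling is subject to a licensing requirement? yes] AND [not a Standard Holding (rule 10)? yes] → satisfied.
rule 9 — Class-F Holding: [the dwelling is not the tenant's only or principal home? yes] OR [the deposit has been protected in an approved scheme? yes] → satisfied.
rule 5 — Essential Letting: [the tenant shares living accommodation with the landlord? yes] OR [the landlord is a resident landlord? no] OR [term of the tenancy: 46 months ≥ 36 months? yes, so negated condition no] → satisfied.
rule 4 — Registered Lease: [Class-F Holding (rule 9)? yes] AND [not an Essential Letting (rule 5)? no] AND [the landlord has served a valid prescribed-information notice? yes] → not satisfied.
rule 1 — Licensed Occupancy: [a written tenancy agreement has been provided? no] OR [the dwelling is not let together with agricultural land? yes] → satisfied.
rule 3 — Standard Agreement: [Registered Lease (rule 4)? no] AND [Licensed Occupancy (rule 1)? yes] → not satisfied.
rule 8 — Licensed Agreement: not a Tier I Occupancy (rule 6)? no; not a Standard Agreement (rule 3)? yes; a written tenancy agreement has been provided? no — 1 of 3 hold (need ≥2) → not satisfied.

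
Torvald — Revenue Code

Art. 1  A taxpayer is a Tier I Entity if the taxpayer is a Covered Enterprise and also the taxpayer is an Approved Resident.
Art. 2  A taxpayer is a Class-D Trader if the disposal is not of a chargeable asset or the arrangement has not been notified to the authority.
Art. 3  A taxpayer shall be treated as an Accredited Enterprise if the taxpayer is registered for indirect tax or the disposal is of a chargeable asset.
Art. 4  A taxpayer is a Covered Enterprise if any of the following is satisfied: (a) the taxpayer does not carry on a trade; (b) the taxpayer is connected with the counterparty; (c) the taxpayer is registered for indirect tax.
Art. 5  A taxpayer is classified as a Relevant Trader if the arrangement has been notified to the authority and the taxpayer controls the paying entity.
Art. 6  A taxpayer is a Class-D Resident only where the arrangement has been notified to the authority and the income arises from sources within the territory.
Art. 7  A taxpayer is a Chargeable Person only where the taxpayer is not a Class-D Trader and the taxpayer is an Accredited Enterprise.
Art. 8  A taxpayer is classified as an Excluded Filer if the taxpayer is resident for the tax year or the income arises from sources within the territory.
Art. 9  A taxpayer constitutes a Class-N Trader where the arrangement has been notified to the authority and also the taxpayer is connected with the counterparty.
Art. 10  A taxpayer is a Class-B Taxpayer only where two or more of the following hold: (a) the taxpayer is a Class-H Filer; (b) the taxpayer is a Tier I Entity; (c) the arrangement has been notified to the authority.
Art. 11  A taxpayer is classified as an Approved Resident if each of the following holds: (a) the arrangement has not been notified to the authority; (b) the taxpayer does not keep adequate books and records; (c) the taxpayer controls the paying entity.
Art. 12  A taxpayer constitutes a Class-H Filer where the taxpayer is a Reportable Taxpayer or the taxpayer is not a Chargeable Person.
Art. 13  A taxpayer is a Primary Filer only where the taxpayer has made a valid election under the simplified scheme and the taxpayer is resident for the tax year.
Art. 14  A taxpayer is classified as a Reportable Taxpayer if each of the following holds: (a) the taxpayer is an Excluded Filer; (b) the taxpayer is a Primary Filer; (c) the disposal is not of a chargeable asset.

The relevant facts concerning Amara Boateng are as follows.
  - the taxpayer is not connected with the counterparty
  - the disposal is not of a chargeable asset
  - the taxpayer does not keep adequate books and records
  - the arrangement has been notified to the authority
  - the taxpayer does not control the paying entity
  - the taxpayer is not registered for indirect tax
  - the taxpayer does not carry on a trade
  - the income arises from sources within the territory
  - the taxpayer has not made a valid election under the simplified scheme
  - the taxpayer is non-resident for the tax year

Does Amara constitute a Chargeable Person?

No

article 2 — Class-D Trader: [the disposal is not of a chargeable asset? yes] OR [the arrangement has not been notified to the authority? no] → satisfied.
article 3 — Accredited Enterprise: [the taxpayer is registered for indirect tax? no] OR [the disposal is of a chargeable asset? no] → not satisfied.
article 7 — Chargeable Person: [not a Class-D Trader (article 2)? no] AND [Accredited Enterprise (article 3)? no] → not satisfied.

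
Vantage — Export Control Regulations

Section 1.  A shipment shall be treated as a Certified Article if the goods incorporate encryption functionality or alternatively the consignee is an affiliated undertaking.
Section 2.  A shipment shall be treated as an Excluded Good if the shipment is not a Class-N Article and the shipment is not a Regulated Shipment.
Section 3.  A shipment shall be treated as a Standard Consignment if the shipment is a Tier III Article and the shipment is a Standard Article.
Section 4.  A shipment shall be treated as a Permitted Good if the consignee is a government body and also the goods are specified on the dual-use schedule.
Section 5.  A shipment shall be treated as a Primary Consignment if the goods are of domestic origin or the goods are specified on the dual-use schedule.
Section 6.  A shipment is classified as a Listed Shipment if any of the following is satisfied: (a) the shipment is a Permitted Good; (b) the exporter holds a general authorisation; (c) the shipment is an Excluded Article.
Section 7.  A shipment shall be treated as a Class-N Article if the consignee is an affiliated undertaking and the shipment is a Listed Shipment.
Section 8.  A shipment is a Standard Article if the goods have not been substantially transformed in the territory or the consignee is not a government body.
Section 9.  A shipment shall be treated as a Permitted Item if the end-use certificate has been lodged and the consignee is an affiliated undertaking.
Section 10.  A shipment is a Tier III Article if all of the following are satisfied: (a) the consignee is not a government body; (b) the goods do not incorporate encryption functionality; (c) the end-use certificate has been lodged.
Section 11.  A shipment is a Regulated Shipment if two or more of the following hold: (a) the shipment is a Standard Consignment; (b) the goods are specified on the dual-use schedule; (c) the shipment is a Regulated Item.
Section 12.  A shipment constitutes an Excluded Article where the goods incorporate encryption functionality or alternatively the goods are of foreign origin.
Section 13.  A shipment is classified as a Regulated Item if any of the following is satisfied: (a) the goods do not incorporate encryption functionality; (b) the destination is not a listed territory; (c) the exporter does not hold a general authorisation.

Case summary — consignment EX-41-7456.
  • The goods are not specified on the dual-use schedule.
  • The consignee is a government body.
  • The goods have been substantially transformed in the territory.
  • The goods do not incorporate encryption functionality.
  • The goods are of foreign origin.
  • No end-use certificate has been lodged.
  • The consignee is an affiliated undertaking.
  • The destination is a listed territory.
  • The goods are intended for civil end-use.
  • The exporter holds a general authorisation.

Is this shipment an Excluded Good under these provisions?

No

Under section 4: the consignee is a government body? yes; and the goods are specified on the dual-use schedule? no. So the shipment is not a Permitted Good.
Under section 12: the goods incorporate encryption functionality? no; or the goods are of foreign origin? yes. So the shipment is an Excluded Article.
Under section 6: Permitted Good (section 4)? no; or the exporter holds a general authorisation? yes; or Excluded Article (section 12)? yes. So the shipment is a Listed Shipment.
Under section 7: the consignee is an affiliated undertaking? yes; and Listed Shipment (section 6)? yes. So the shipment is a Class-N Article.
Under section 10: the consignee is not a government body? no; and the goods do not incorporate encryption functionality? yes; and the end-use certificate has been lodged? no. So the shipment is not a Tier III Article.
Under section 8: the goods have not been substantially transformed in the territory? no; or the consignee is not a government body? no. So the shipment is not a Standard Article.
Under section 3: Tier III Article (section 10)? no; and Standard Article (section 8)? no. So the shipment is not a Standard Consignment.
Under section 13: the goods do not incorporate encryption functionality? yes; or the destination is not a listed territory? no; or the exporter does not hold a general authorisation? no. So the shipment is a Regulated Item.
Under section 11: Standard Consignment (section 3)? no; the goods are specified on the dual-use schedule? no; Regulated Item (section 13)? yes — 1 of 3 hold (need ≥2) → not satisfied.
Under section 2: not a Class-N Article (section 7)? no; and not a Regulated Shipment (section 11)? yes. So the shipment is not an Excluded Good.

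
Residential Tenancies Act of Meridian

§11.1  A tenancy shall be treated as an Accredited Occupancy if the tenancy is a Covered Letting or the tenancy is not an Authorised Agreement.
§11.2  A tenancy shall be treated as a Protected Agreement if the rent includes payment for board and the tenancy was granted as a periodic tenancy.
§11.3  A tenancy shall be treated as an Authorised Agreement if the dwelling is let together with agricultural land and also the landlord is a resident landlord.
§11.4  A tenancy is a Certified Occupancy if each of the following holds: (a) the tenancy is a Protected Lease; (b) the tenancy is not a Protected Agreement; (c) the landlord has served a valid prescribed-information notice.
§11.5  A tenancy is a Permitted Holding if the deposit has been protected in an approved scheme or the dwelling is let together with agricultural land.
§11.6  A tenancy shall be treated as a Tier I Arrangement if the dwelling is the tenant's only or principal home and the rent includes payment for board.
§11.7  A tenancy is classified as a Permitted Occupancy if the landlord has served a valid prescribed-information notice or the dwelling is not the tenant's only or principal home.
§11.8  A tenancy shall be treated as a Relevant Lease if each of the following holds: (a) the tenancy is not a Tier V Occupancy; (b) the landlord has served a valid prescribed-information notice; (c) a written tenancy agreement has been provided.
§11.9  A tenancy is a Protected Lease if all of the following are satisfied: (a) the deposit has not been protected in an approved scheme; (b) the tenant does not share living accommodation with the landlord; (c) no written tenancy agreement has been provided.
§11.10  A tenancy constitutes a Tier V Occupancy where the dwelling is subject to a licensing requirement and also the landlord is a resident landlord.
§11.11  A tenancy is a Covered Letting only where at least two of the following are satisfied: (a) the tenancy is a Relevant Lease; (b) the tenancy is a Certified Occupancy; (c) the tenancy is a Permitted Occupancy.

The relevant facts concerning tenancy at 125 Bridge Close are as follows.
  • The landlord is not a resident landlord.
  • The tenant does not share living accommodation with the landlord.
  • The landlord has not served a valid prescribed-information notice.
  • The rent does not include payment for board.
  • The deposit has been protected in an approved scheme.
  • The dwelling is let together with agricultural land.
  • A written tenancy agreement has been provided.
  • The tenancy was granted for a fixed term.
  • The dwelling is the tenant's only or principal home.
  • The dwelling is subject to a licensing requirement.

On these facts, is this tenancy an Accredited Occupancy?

Yes

Under §11.10: the dwelling is subject to a licensing requirement? yes; and the landlord is a resident landlord? no. So the tenancy is not a Tier V Occupancy.
Under §11.8: not a Tier V Occupancy (§11.10)? yes; and the landlord has served a valid prescribed-information notice? no; and a written tenancy agreement has been provided? yes. So the tenancy is not a Relevant Lease.
Under §11.9: the deposit has not been protected in an approved scheme? no; and the tenant does not share living accommodation with the landlord? yes; and no written tenancy agreement has been provided? no. So the tenancy is not a Protected Lease.
Under §11.2: the rent includes payment for board? no; and the tenancy was granted as a periodic tenancy? no. So the tenancy is not a Protected Agreement.
Under §11.4: Protected Lease (§11.9)? no; and not a Protected Agreement (§11.2)? yes; and the landlord has served a valid prescribed-information notice? no. So the tenancy is not a Certified Occupancy.
Under §11.7: the landlord has served a valid prescribed-information notice? no; or the dwelling is not the tenant's only or principal home? no. So the tenancy is not a Permitted Occupancy.
Under §11.11: Relevant Lease (§11.8)? no; Certified Occupancy (§11.4)? no; Permitted Occupancy (§11.7)? no — 0 of 3 hold (need ≥2) → not satisfied.
Under §11.3: the dwelling is let together with agricultural land? yes; and the landlord is a resident landlord? no. So the tenancy is not an Authorised Agreement.
Under §11.1: Covered Letting (§11.11)? no; or not an Authorised Agreement (§11.3)? yes. So the tenancy is an Accredited Occupancy.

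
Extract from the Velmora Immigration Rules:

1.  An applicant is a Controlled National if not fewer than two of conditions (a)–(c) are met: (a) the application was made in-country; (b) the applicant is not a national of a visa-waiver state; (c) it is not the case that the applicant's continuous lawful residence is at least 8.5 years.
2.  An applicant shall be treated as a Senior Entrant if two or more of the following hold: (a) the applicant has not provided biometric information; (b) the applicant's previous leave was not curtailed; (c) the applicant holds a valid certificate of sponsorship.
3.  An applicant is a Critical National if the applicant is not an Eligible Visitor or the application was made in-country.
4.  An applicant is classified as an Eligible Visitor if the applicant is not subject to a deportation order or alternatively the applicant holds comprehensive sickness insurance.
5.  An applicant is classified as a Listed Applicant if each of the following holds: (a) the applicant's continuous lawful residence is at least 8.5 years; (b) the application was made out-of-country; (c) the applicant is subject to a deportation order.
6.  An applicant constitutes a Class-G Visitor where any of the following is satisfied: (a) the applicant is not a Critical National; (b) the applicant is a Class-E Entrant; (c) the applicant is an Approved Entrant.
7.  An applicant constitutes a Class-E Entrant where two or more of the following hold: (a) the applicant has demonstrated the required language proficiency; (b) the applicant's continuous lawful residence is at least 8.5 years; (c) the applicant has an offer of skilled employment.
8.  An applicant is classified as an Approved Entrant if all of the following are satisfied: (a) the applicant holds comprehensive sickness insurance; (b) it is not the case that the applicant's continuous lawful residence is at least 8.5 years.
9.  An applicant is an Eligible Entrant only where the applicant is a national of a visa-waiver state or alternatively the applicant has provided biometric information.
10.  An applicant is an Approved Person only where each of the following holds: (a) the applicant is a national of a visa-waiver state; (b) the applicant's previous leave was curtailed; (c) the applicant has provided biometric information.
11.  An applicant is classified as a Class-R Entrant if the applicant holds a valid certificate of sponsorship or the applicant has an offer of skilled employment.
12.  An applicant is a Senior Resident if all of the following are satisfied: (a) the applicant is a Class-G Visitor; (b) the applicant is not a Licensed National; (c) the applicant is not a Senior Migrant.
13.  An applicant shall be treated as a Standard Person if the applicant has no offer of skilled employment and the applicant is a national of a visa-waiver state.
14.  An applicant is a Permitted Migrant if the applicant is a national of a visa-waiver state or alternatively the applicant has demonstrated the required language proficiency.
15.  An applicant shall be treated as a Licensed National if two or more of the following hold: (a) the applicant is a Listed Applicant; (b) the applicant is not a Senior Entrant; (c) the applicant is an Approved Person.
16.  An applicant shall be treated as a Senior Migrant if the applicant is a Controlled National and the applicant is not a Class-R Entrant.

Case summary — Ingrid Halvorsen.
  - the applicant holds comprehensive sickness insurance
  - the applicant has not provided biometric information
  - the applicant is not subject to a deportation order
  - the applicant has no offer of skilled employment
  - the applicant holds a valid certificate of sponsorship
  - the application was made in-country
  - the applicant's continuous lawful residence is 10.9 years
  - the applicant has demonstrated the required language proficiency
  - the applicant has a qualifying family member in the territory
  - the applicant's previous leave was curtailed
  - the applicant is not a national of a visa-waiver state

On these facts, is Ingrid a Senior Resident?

paragraph 4 — Eligible Visitor: [the applicant is not subject to a deportation order? yes] OR [the applicant holds comprehensive sickness insurance? yes] → satisfied.
paragraph 3 — Critical National: [not an Eligible Visitor (paragraph 4)? no] OR [the application was made in-country? yes] → satisfied.
paragraph 7 — Class-E Entrant: the applicant has demonstrated the required language proficiency? yes; applicant's continuous lawful residence: 10.9 years ≥ 8.5 years? yes; the applicant has an offer of skilled employment? no — 2 of 3 hold (need ≥2) → satisfied.
paragraph 8 — Approved Entrant: [the applicant holds comprehensive sickness insurance? yes] AND [applicant's continuous lawful residence: 10.9 years ≥ 8.5 years? yes, so negated condition no] → not satisfied.
paragraph 6 — Class-G Visitor: [not a Critical National (paragraph 3)? no] OR [Class-E Entrant (paragraph 7)? yes] OR [Approved Entrant (paragraph 8)? no] → satisfied.
paragraph 5 — Listed Applicant: [applicant's continuous lawful residence: 10.9 years ≥ 8.5 years? yes] AND [the application was made out-of-country? no] AND [the applicant is subject to a deportation order? no] → not satisfied.
paragraph 2 — Senior Entrant: the applicant has not provided biometric information? yes; the applicant's previous leave was not curtailed? no; the applicant holds a valid certificate of sponsorship? yes — 2 of 3 hold (need ≥2) → satisfied.
paragraph 10 — Approved Person: [the applicant is a national of a visa-waiver state? no] AND [the applicant's previous leave was curtailed? yes] AND [the applicant has provided biometric information? no] → not satisfied.
paragraph 15 — Licensed National: Listed Applicant (paragraph 5)? no; not a Senior Entrant (paragraph 2)? no; Approved Person (paragraph 10)? no — 0 of 3 hold (need ≥2) → not satisfied.
paragraph 1 — Controlled National: the application was made in-country? yes; the applicant is not a national of a visa-waiver state? yes; applicant's continuous lawful residence: 10.9 years ≥ 8.5 years? yes, so negated condition no — 2 of 3 hold (need ≥2) → satisfied.
paragraph 11 — Class-R Entrant: [the applicant holds a valid certificate of sponsorship? yes] OR [the applicant has an offer of skilled employment? no] → satisfied.
paragraph 16 — Senior Migrant: [Controlled National (paragraph 1)? yes] AND [not a Class-R Entrant (paragraph 11)? no] → not satisfied.
paragraph 12 — Senior Resident: [Class-G Visitor (paragraph 6)? yes] AND [not a Licensed National (paragraph 15)? yes] AND [not a Senior Migrant (paragraph 16)? yes] → satisfied.

Yes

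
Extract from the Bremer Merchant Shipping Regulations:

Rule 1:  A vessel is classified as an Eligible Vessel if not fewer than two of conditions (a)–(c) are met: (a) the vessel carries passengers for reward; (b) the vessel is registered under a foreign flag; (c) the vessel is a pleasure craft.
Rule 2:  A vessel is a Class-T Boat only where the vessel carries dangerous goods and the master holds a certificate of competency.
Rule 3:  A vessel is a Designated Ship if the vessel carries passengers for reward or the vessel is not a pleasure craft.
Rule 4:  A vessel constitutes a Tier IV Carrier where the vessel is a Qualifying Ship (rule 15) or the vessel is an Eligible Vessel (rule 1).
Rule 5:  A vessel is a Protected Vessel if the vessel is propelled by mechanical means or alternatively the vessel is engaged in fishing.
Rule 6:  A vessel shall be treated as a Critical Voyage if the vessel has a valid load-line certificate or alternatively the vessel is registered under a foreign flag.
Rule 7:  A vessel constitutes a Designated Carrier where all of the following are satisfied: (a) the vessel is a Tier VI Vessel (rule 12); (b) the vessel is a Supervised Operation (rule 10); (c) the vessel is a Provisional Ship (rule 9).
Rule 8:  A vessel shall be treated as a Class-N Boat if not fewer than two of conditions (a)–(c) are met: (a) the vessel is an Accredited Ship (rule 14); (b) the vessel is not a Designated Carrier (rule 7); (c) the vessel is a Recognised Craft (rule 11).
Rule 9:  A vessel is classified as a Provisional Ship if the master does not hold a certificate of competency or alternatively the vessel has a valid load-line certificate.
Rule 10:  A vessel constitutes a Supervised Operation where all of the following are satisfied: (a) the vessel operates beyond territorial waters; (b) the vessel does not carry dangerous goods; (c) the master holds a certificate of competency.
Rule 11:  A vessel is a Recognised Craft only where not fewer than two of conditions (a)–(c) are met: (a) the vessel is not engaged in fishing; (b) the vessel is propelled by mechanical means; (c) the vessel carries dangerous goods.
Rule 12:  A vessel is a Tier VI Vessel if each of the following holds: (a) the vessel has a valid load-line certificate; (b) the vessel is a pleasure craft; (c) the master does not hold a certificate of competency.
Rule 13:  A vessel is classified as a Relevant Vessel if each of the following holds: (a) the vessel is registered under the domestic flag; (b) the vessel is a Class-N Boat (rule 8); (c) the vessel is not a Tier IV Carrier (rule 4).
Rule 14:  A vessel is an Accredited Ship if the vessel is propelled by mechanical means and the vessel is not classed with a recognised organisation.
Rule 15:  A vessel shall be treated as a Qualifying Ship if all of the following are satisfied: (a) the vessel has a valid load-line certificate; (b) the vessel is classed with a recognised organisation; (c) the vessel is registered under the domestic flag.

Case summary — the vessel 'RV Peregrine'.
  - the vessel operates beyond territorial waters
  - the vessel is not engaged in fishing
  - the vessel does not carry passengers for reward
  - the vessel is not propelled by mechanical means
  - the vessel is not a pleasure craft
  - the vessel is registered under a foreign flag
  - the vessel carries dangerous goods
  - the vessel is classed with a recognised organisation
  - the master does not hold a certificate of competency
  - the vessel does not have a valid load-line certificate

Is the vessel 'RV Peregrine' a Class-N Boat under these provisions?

rule 14 — Accredited Ship: [the vessel is propelled by mechanical means? no] AND [the vessel is not classed with a recognised organisation? no] → not satisfied.
rule 12 — Tier VI Vessel: [the vessel has a valid load-line certificate? no] AND [the vessel is a pleasure craft? no] AND [the master does not hold a certificate of competency? yes] → not satisfied.
rule 10 — Supervised Operation: [the vessel operates beyond territorial waters? yes] AND [the vessel does not carry dangerous goods? no] AND [the master holds a certificate of competency? no] → not satisfied.
rule 9 — Provisional Ship: [the master does not hold a certificate of competency? yes] OR [the vessel has a valid load-line certificate? no] → satisfied.
rule 7 — Designated Carrier: [Tier VI Vessel (rule 12)? no] AND [Supervised Operation (rule 10)? no] AND [Provisional Ship (rule 9)? yes] → not satisfied.
rule 11 — Recognised Craft: the vessel is not engaged in fishing? yes; the vessel is propelled by mechanical means? no; the vessel carries dangerous goods? yes — 2 of 3 hold (need ≥2) → satisfied.
rule 8 — Class-N Boat: Accredited Ship (rule 14)? no; not a Designated Carrier (rule 7)? yes; Recognised Craft (rule 11)? yes — 2 of 3 hold (need ≥2) → satisfied.

Yes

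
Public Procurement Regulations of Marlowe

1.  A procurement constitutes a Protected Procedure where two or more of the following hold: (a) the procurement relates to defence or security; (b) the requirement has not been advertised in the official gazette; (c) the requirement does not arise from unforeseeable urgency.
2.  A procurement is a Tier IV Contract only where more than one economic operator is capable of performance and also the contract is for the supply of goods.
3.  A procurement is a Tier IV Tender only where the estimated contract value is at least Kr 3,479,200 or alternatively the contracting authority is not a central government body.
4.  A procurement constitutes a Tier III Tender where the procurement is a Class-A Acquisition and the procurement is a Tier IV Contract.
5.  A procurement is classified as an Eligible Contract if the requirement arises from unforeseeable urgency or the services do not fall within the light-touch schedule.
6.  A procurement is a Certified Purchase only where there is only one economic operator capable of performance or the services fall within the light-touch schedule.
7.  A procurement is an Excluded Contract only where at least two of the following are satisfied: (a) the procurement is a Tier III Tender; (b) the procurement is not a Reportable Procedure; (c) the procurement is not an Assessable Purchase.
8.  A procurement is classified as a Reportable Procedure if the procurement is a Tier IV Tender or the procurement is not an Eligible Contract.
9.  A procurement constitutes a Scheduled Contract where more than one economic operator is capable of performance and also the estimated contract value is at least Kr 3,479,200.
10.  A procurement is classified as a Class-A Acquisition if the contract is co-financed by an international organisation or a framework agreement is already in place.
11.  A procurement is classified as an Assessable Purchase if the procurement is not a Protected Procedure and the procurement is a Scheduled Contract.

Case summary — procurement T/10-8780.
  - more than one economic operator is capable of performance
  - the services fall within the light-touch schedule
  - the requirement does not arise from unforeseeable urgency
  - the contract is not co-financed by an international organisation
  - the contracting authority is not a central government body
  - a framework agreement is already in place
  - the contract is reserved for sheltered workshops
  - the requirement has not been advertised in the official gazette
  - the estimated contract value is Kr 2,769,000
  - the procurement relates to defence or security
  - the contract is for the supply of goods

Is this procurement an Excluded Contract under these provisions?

Yes

paragraph 10 — Class-A Acquisition: [the contract is co-financed by an international organisation? no] OR [a framework agreement is already in place? yes] → satisfied.
paragraph 2 — Tier IV Contract: [more than one economic operator is capable of performance? yes] AND [the contract is for the supply of goods? yes] → satisfied.
paragraph 4 — Tier III Tender: [Class-A Acquisition (paragraph 10)? yes] AND [Tier IV Contract (paragraph 2)? yes] → satisfied.
paragraph 3 — Tier IV Tender: [estimated contract value: Kr 2,769,000 ≥ Kr 3,479,200? no] OR [the contracting authority is not a central government body? yes] → satisfied.
paragraph 5 — Eligible Contract: [the requirement arises from unforeseeable urgency? no] OR [the services do not fall within the light-touch schedule? no] → not satisfied.
paragraph 8 — Reportable Procedure: [Tier IV Tender (paragraph 3)? yes] OR [not an Eligible Contract (paragraph 5)? yes] → satisfied.
paragraph 1 — Protected Procedure: the procurement relates to defence or security? yes; the requirement has not been advertised in the official gazette? yes; the requirement does not arise from unforeseeable urgency? yes — 3 of 3 hold (need ≥2) → satisfied.
paragraph 9 — Scheduled Contract: [more than one economic operator is capable of performance? yes] AND [estimated contract value: Kr 2,769,000 ≥ Kr 3,479,200? no] → not satisfied.
paragraph 11 — Assessable Purchase: [not a Protected Procedure (paragraph 1)? no] AND [Scheduled Contract (paragraph 9)? no] → not satisfied.
paragraph 7 — Excluded Contract: Tier III Tender (paragraph 4)? yes; not a Reportable Procedure (paragraph 8)? no; not an Assessable Purchase (paragraph 11)? yes — 2 of 3 hold (need ≥2) → satisfied.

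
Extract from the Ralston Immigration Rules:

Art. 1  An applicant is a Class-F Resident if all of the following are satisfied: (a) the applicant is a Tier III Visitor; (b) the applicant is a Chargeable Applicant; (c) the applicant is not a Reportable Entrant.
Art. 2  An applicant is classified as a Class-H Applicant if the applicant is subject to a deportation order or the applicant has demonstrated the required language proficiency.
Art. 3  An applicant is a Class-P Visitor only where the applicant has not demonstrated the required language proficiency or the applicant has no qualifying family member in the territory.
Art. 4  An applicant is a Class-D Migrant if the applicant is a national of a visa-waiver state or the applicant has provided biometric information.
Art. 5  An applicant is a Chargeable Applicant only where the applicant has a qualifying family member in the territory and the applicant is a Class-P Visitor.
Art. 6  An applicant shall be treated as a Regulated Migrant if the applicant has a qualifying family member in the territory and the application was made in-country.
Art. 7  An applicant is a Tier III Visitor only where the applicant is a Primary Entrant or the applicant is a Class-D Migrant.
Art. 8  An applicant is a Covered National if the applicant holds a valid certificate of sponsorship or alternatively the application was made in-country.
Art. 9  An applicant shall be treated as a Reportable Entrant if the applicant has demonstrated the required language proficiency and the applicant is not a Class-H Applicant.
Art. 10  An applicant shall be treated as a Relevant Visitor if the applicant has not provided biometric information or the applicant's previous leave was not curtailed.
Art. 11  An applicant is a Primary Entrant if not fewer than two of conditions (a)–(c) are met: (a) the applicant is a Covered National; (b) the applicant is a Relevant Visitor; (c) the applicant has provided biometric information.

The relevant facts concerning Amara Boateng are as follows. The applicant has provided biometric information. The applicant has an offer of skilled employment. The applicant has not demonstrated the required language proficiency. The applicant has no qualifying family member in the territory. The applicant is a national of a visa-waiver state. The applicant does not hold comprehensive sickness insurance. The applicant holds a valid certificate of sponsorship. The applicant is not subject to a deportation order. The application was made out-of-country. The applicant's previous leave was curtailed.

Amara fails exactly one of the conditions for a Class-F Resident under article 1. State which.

Chargeable Applicant

Under article 8: the applicant holds a valid certificate of sponsorship? yes; or the application was made in-country? no. So the applicant is a Covered National.
Under article 10: the applicant has not provided biometric information? no; or the applicant's previous leave was not curtailed? no. So the applicant is not a Relevant Visitor.
Under article 11: Covered National (article 8)? yes; Relevant Visitor (article 10)? no; the applicant has provided biometric information? yes — 2 of 3 hold (need ≥2) → satisfied.
Under article 4: the applicant is a national of a visa-waiver state? yes; or the applicant has provided biometric information? yes. So the applicant is a Class-D Migrant.
Under article 7: Primary Entrant (article 11)? yes; or Class-D Migrant (article 4)? yes. So the applicant is a Tier III Visitor.
Under article 3: the applicant has not demonstrated the required language proficiency? yes; or the applicant has no qualifying family member in the territory? yes. So the applicant is a Class-P Visitor.
Under article 5: the applicant has a qualifying family member in the territory? no; and Class-P Visitor (article 3)? yes. So the applicant is not a Chargeable Applicant.
Under article 2: the applicant is subject to a deportation order? no; or the applicant has demonstrated the required language proficiency? no. So the applicant is not a Class-H Applicant.
Under article 9: the applicant has demonstrated the required language proficiency? no; and not a Class-H Applicant (article 2)? yes. So the applicant is not a Reportable Entrant.
Under article 1: Tier III Visitor (article 7)? yes; and Chargeable Applicant (article 5)? no; and not a Reportable Entrant (article 9)? yes. So the applicant is not a Class-F Resident.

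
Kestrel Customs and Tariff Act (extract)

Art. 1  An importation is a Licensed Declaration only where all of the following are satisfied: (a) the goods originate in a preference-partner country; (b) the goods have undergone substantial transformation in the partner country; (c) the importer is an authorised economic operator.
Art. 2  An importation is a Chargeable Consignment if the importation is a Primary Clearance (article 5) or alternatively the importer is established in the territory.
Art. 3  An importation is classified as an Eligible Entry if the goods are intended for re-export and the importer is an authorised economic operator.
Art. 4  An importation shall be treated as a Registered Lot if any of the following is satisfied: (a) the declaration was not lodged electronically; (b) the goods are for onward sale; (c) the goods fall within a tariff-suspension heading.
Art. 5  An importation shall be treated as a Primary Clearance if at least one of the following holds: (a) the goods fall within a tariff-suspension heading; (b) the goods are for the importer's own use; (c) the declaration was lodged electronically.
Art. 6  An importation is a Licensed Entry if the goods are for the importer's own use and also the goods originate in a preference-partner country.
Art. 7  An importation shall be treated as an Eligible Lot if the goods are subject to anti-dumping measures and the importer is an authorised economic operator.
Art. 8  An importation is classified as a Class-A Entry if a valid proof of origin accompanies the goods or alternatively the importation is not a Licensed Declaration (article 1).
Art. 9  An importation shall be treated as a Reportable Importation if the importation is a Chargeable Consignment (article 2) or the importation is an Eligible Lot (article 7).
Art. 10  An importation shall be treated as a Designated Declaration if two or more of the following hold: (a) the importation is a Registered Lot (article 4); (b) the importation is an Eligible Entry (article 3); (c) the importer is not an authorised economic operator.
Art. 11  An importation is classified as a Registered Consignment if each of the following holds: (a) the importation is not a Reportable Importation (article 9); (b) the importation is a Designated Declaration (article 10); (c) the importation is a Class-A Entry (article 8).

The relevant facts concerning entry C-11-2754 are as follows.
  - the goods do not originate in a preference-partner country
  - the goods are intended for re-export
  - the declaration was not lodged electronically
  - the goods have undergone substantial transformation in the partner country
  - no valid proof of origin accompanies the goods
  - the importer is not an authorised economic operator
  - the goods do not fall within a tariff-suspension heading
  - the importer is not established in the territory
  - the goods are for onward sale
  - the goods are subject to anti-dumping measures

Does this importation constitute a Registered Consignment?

Yes

article 5 — Primary Clearance: [the goods fall within a tariff-suspension heading? no] OR [the goods are for the importer's own use? no] OR [the declaration was lodged electronically? no] → not satisfied.
article 2 — Chargeable Consignment: [Primary Clearance (article 5)? no] OR [the importer is established in the territory? no] → not satisfied.
article 7 — Eligible Lot: [the goods are subject to anti-dumping measures? yes] AND [the importer is an authorised economic operator? no] → not satisfied.
article 9 — Reportable Importation: [Chargeable Consignment (article 2)? no] OR [Eligible Lot (article 7)? no] → not satisfied.
article 4 — Registered Lot: [the declaration was not lodged electronically? yes] OR [the goods are for onward sale? yes] OR [the goods fall within a tariff-suspension heading? no] → satisfied.
article 3 — Eligible Entry: [the goods are intended for re-export? yes] AND [the importer is an authorised economic operator? no] → not satisfied.
article 10 — Designated Declaration: Registered Lot (article 4)? yes; Eligible Entry (article 3)? no; the importer is not an authorised economic operator? yes — 2 of 3 hold (need ≥2) → satisfied.
article 1 — Licensed Declaration: [the goods originate in a preference-partner country? no] AND [the goods have undergone substantial transformation in the partner country? yes] AND [the importer is an authorised economic operator? no] → not satisfied.
article 8 — Class-A Entry: [a valid proof of origin accompanies the goods? no] OR [not a Licensed Declaration (article 1)? yes] → satisfied.
article 11 — Registered Consignment: [not a Reportable Importation (article 9)? yes] AND [Designated Declaration (article 10)? yes] AND [Class-A Entry (article 8)? yes] → satisfied.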